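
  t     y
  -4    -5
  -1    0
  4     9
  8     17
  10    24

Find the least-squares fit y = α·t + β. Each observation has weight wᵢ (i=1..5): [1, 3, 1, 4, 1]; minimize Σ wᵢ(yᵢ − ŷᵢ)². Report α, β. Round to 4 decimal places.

α = 1.9489, β = 1.9992

The normal system AᵀWA·[α, β]ᵀ = AᵀWy is [[391, 39]; [39, 10]]·[α, β]ᵀ = [840, 96]ᵀ.
Eliminating β: 10·(row 1) − 39·(row 2) gives 2389·α = 10·840 − 39·96 = 4656, so α = 4656/2389.
Then β = (96 − 39·(4656/2389))/10 = 4776/2389.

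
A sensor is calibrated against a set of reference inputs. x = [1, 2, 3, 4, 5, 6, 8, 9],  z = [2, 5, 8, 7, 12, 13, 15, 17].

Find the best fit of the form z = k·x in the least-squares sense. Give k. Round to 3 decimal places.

k = 2.013

The normal equations are: 236·k = 475.
Hence k = 475 / 236 ≈ 2.01271.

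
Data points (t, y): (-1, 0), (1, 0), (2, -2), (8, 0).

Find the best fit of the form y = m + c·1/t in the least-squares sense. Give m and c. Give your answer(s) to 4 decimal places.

With design matrix X, XᵀX = [[4, 5/8]; [5/8, 145/64]] and Xᵀy = [-2, -1]ᵀ.
Eliminating c: (145/64)·(row 1) − (5/8)·(row 2) gives (555/64)·m = (145/64)·(-2) − (5/8)·(-1) = -125/32, so m = -50/111.
Then c = ((-1) − (5/8)·(-50/111))/(145/64) = -176/555.

m = -0.4505, c = -0.3171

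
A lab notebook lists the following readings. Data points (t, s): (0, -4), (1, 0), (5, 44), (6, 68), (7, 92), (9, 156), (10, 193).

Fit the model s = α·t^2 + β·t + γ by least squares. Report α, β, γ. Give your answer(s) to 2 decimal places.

Normal-equation sums: Σt^2·t^2 = 20884, Σt^2·t = 2414, Σt^2 = 292, Σt·t = 292, Σt = 38, Σ1 = 7.
Moment sums: Σt^2·s = 39992, Σt·s = 4606, Σs = 549.
So AᵀA·[α, β, γ]ᵀ = Aᵀs: [[20884, 2414, 292]; [2414, 292, 38]; [292, 38, 7]]·[α, β, γ]ᵀ = [39992, 4606, 549]ᵀ.
Inverting the 3×3 Gram matrix, [α, β, γ]ᵀ = [68510/34419, -3226/11473, -1375/447]ᵀ.

α = 1.99, β = -0.28, γ = -3.08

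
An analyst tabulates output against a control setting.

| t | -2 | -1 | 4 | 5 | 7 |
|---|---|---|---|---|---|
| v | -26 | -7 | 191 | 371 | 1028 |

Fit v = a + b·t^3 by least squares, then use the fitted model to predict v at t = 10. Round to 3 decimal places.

v̂ = 3001.585

Sums needed: Σ1 = 5, Σt^3 = 523, Σt^3·t^3 = 137435.
And Σv = 1557, Σt^3·v = 411418.
XᵀX·[a, b]ᵀ = Xᵀv becomes [[5, 523]; [523, 137435]]·[a, b]ᵀ = [1557, 411418]ᵀ.
det = 5·137435 − 523² = 413646.
a = (1557·137435 − 523·411418)/413646 = -1185319/413646; b = (5·411418 − 523·1557)/413646 = 1242779/413646.
At t = 10: v̂ = (-1185319/413646)·(1) + (1242779/413646)·(1000) = 1241593681/413646.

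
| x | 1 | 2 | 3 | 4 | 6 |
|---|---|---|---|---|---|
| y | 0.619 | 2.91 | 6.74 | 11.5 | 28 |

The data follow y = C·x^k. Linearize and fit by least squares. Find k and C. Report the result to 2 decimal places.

Taking logs, ln y = k·ln x + ln C, so regress ln y on ln x.
Σln x = 4.9698, Σ(ln x)² = 6.8196, Σln y = 8.2711, Σln x·ln y = 12.1929.
Equations: 6.8196·k + 4.9698·ln C = 12.1929;  4.9698·k + 5·ln C = 8.2711.
Slope k = (n·Σln x·ln y − Σln x·Σln y)/(n·Σ(ln x)² − (Σln x)²) = (5·12.1929 − 4.9698·8.2711)/9.3990 = 2.11285; ln C = (Σln y − k·Σln x)/n = -0.44587, so C = exp(-0.44587) = 0.64027.

k = 2.11, C = 0.64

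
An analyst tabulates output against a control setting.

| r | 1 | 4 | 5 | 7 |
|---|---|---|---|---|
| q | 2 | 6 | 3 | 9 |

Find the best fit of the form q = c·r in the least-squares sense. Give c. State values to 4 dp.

The normal equations are: 91·c = 104.
(Σr·r = 91, Σr·q = 104.)
Hence c = 104 / 91 ≈ 1.14286.

c = 1.1429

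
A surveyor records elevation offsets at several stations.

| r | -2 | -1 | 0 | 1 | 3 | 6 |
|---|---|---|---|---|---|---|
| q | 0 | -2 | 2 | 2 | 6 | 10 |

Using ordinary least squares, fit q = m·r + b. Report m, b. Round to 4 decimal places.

m = 1.4241, b = 1.3385

AᵀA·[m, b]ᵀ = Aᵀq reads: 51·m + 7·b = 82;  7·m + 6·b = 18.
(Σr·r = 51, Σr = 7, Σ1 = 6, Σr·q = 82, Σq = 18.)
Eliminating b: 6·(row 1) − 7·(row 2) gives 257·m = 6·82 − 7·18 = 366, so m = 366/257.
Then b = (18 − 7·(366/257))/6 = 344/257.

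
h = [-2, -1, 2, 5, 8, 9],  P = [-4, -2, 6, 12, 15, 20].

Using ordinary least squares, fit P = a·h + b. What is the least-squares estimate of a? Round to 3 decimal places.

a = 2.062

From the data, Σh·h = 179, Σh = 21, Σ1 = 6.
Moment sums: Σh·P = 382, ΣP = 47.
XᵀX·[a, b]ᵀ = XᵀP becomes [[179, 21]; [21, 6]]·[a, b]ᵀ = [382, 47]ᵀ.
det = 179·6 − 21² = 633.
a = (382·6 − 21·47)/633 = 435/211; b = (179·47 − 21·382)/633 = 391/633.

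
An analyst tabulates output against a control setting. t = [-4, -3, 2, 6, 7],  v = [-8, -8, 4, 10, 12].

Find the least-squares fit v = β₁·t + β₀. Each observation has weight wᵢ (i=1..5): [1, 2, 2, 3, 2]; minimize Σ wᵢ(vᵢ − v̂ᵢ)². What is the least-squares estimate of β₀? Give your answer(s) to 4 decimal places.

Forming XᵀWX = [[248, 26]; [26, 10]] and XᵀWv = [444, 38]ᵀ gives XᵀWX·[β₁, β₀]ᵀ = XᵀWv.
det = 248·10 − 26² = 1804.
β₁ = (444·10 − 26·38)/1804 = 863/451; β₀ = (248·38 − 26·444)/1804 = -530/451.

β₀ = -1.1752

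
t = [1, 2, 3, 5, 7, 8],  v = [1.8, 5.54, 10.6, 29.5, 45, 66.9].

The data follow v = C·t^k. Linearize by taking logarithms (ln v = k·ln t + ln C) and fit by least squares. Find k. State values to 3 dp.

k = 1.722

Linearized form: ln v = k·ln t + ln C. From the 6 transformed points,
Sums: Σln t = 7.4265, Σ(ln t)² = 12.3883, Σln v = 16.0549, Σln t·ln v = 25.3750.
Normal system: [[12.3883, 7.4265]; [7.4265, 6]]·[k, ln C]ᵀ = [25.3750, 16.0549]ᵀ.
Δ = 12.3883·6 − (7.4265)² = 19.1764; k = (25.3750·6 − 7.4265·16.0549)/19.1764 = 1.72179, ln C = (12.3883·16.0549 − 7.4265·25.3750)/19.1764 = 0.54465.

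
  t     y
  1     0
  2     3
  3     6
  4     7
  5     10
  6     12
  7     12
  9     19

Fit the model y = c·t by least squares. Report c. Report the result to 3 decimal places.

c = 1.941

From the data, Σt·t = 221.
And Σt·y = 429.
Normal equations: [[221]]·[c]ᵀ = [429]ᵀ.
Hence c = 429 / 221 ≈ 1.94118.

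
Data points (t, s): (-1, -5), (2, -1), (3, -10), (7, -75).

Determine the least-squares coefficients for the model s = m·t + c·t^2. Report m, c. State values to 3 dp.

Forming AᵀA = [[63, 377]; [377, 2499]] and Aᵀs = [-552, -3774]ᵀ gives AᵀA·[m, c]ᵀ = Aᵀs.
Δ = 63·2499 − 377² = 15308.
m = ((-552)·2499 − 377·(-3774))/15308 = 21675/7654; c = (63·(-3774) − 377·(-552))/15308 = -14829/7654.

m = 2.832, c = -1.937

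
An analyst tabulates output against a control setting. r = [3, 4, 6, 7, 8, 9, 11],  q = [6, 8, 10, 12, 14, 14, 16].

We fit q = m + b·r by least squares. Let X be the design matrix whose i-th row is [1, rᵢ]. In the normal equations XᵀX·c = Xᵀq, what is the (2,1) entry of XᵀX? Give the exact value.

48

Row 2 ↔ basis r, column 1 ↔ basis 1, so (XᵀX)_{2,1} = Σᵢ r = (3)·(1) + (4)·(1) + (6)·(1) + (7)·(1) + (8)·(1) + (9)·(1) + (11)·(1) = 48.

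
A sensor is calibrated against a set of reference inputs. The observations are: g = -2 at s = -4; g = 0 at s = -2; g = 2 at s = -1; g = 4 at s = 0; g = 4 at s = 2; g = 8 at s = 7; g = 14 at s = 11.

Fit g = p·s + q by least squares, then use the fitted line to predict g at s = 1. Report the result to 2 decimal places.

Entries of MᵀM: Σs·s = 195, Σs = 13, Σ1 = 7.
And Σs·g = 224, Σg = 30.
Δ = 195·7 − 13² = 1196.
p = (224·7 − 13·30)/1196 = 589/598; q = (195·30 − 13·224)/1196 = 113/46.
At s = 1: ĝ = (589/598)·(1) + (113/46)·(1) = 1029/299.

ĝ = 3.44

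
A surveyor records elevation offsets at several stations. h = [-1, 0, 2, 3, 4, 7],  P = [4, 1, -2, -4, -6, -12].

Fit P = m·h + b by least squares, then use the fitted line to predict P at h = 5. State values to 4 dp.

Entries of XᵀX: Σh·h = 79, Σh = 15, Σ1 = 6.
And Σh·P = -128, ΣP = -19.
So XᵀX·[m, b]ᵀ = XᵀP: [[79, 15]; [15, 6]]·[m, b]ᵀ = [-128, -19]ᵀ.
Determinant 79·6 − 15² = 249.
m = ((-128)·6 − 15·(-19))/249 = -161/83; b = (79·(-19) − 15·(-128))/249 = 419/249.
At h = 5: P̂ = (-161/83)·(5) + (419/249)·(1) = -1996/249.

P̂ = -8.0161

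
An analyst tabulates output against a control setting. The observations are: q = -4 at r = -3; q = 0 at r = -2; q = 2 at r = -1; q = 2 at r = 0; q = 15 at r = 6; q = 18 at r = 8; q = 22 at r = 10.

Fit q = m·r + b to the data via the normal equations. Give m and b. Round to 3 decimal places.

m = 1.923, b = 2.911

The normal equations are: 214·m + 18·b = 464;  18·m + 7·b = 55.
Eliminating b: 7·(row 1) − 18·(row 2) gives 1174·m = 7·464 − 18·55 = 2258, so m = 1129/587.
Then b = (55 − 18·(1129/587))/7 = 1709/587.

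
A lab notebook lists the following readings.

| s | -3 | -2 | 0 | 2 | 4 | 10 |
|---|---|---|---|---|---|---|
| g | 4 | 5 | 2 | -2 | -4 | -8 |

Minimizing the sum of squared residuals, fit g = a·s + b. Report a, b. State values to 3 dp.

From the data, Σs·s = 133, Σs = 11, Σ1 = 6.
Moment sums: Σs·g = -122, Σg = -3.
So XᵀX·[a, b]ᵀ = Xᵀg: [[133, 11]; [11, 6]]·[a, b]ᵀ = [-122, -3]ᵀ.
Eliminating b: 6·(row 1) − 11·(row 2) gives 677·a = 6·(-122) − 11·(-3) = -699, so a = -699/677.
Then b = ((-3) − 11·(-699/677))/6 = 943/677.

a = -1.032, b = 1.393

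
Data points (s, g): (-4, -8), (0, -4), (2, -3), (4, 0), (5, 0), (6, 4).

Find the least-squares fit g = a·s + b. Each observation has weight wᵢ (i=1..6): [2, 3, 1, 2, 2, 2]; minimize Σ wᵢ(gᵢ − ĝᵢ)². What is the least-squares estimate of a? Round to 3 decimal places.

Normal-equation sums: Σwᵢ·s·s = 190, Σwᵢ·s = 24, Σwᵢ·1 = 12.
And Σwᵢ·s·g = 106, Σwᵢ·g = -23.
So XᵀWX·[a, b]ᵀ = XᵀWg: [[190, 24]; [24, 12]]·[a, b]ᵀ = [106, -23]ᵀ.
Δ = 190·12 − 24² = 1704.
a = (106·12 − 24·(-23))/1704 = 76/71; b = (190·(-23) − 24·106)/1704 = -3457/852.

a = 1.070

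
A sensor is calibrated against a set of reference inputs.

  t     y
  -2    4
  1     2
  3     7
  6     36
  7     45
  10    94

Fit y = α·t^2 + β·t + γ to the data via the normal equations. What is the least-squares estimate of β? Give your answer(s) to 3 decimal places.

The normal system AᵀA·[α, β, γ]ᵀ = Aᵀy is [[13795, 1579, 199]; [1579, 199, 25]; [199, 25, 6]]·[α, β, γ]ᵀ = [12982, 1486, 188]ᵀ.
Solving the 3×3 system (Gaussian elimination) gives α = 649/690, β = -19/690, γ = 29/115.

β = -0.028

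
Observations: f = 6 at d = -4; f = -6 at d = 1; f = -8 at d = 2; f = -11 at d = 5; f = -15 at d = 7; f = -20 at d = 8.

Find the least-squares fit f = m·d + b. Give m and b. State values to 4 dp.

Entries of AᵀA: Σd·d = 159, Σd = 19, Σ1 = 6.
For Aᵀf: Σd·f = -366, Σf = -54.
So AᵀA·[m, b]ᵀ = Aᵀf: [[159, 19]; [19, 6]]·[m, b]ᵀ = [-366, -54]ᵀ.
det = 159·6 − 19² = 593.
m = ((-366)·6 − 19·(-54))/593 = -1170/593; b = (159·(-54) − 19·(-366))/593 = -1632/593.

m = -1.9730, b = -2.7521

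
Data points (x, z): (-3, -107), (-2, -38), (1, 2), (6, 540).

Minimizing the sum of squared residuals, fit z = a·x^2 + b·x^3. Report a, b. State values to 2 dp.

Normal-equation sums: Σx^2·x^2 = 1394, Σx^2·x^3 = 7502, Σx^3·x^3 = 47450.
For Mᵀz: Σx^2·z = 18327, Σx^3·z = 119835.
So MᵀM·[a, b]ᵀ = Mᵀz: [[1394, 7502]; [7502, 47450]]·[a, b]ᵀ = [18327, 119835]ᵀ.
det = 1394·47450 − 7502² = 9865296.
a = (18327·47450 − 7502·119835)/9865296 = -2448835/822108; b = (1394·119835 − 7502·18327)/9865296 = 2463403/822108.

a = -2.98, b = 3.00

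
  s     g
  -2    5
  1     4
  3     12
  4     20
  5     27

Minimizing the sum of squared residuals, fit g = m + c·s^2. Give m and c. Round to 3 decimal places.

m = 2.453, c = 1.013

From the data, Σ1 = 5, Σs^2 = 55, Σs^2·s^2 = 979.
Right-hand side: Σg = 68, Σs^2·g = 1127.
Normal equations: [[5, 55]; [55, 979]]·[m, c]ᵀ = [68, 1127]ᵀ.
Determinant 5·979 − 55² = 1870.
m = (68·979 − 55·1127)/1870 = 417/170; c = (5·1127 − 55·68)/1870 = 379/374.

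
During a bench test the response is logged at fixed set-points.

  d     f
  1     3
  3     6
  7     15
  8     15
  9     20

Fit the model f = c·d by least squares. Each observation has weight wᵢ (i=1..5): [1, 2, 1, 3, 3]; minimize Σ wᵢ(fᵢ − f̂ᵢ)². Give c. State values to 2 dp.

c = 2.08

Sums needed: Σwᵢ·d·d = 503.
And Σwᵢ·d·f = 1044.
MᵀWM·[c]ᵀ = MᵀWf becomes [[503]]·[c]ᵀ = [1044]ᵀ.
Hence c = 1044 / 503 ≈ 2.07555.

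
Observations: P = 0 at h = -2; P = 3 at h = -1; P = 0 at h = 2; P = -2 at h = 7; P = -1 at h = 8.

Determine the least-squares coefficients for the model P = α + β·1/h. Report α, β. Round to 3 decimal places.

α = -0.350, β = -2.387

Normal-equation sums: Σ1 = 5, Σ1/h = -41/56, Σ1/h·1/h = 4817/3136.
For MᵀP: ΣP = 0, Σ1/h·P = -191/56.
det = 5·(4817/3136) − (-41/56)² = 5601/784.
α = (0·(4817/3136) − (-41/56)·(-191/56))/(5601/784) = -7831/22404; β = (5·(-191/56) − (-41/56)·0)/(5601/784) = -13370/5601.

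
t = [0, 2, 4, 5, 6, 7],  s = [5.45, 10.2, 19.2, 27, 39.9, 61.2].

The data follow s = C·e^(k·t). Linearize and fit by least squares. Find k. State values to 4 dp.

Taking logs, ln s = k·t + ln C, so regress ln s on t.
AᵀA = [[130.0000, 24.0000]; [24.0000, 6]], rhs = [83.8609, 18.0693]ᵀ  (here Σt = 24.0000, Σ(t)² = 130.0000, Σln s = 18.0693, Σt·ln s = 83.8609).
Solving (det = 204.0000): k = 0.34070, ln C = 1.64875.

k = 0.3407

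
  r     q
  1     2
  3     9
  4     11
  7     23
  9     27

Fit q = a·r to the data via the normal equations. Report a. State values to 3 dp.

a = 3.058

Sums needed: Σr·r = 156.
Right-hand side: Σr·q = 477.
AᵀA·[a]ᵀ = Aᵀq becomes [[156]]·[a]ᵀ = [477]ᵀ.
a = 477/156 = 3.05769.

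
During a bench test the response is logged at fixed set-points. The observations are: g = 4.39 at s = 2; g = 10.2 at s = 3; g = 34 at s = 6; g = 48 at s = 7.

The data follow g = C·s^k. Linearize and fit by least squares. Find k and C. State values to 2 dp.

k = 1.87, C = 1.24

Let Y = ln g. Fitting Y = k·ln s + ln C by least squares:
Σln s = 5.5294, Σ(ln s)² = 8.6844, Σln g = 11.1993, Σln s·ln g = 17.4282.
Equations: 8.6844·k + 5.5294·ln C = 17.4282;  5.5294·k + 4·ln C = 11.1993.
Δ = 8.6844·4 − (5.5294)² = 4.1629; k = (17.4282·4 − 5.5294·11.1993)/4.1629 = 1.87061, ln C = (8.6844·11.1993 − 5.5294·17.4282)/4.1629 = 0.21396, so C = exp(0.21396) = 1.23858.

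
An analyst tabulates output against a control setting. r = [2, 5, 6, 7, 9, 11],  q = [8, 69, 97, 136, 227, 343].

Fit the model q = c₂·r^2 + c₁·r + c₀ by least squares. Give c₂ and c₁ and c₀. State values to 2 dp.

c₂ = 2.92, c₁ = -0.81, c₀ = -1.72

Compute the Gram sums: Σr^2·r^2 = 25540, Σr^2·r = 2752, Σr^2 = 316, Σr·r = 316, Σr = 40, Σ1 = 6.
Right-hand side: Σr^2·q = 71803, Σr·q = 7711, Σq = 880.
Normal equations: [[25540, 2752, 316]; [2752, 316, 40]; [316, 40, 6]]·[c₂, c₁, c₀]ᵀ = [71803, 7711, 880]ᵀ.
Inverting the 3×3 Gram matrix, [c₂, c₁, c₀]ᵀ = [16409/5620, -4543/5620, -4827/2810]ᵀ.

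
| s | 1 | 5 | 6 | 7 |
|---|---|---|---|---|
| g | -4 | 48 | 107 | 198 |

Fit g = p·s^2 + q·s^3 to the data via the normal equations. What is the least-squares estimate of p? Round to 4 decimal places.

Normal-equation sums: Σs^2·s^2 = 4323, Σs^2·s^3 = 27709, Σs^3·s^3 = 179931.
And Σs^2·g = 14750, Σs^3·g = 97022.
AᵀA·[p, q]ᵀ = Aᵀg becomes [[4323, 27709]; [27709, 179931]]·[p, q]ᵀ = [14750, 97022]ᵀ.
Eliminating q: 179931·(row 1) − 27709·(row 2) gives 10053032·p = 179931·14750 − 27709·97022 = -34400348, so p = -8600087/2513258.
Then q = (97022 − 27709·(-8600087/2513258))/179931 = 243599/228478.

p = -3.4219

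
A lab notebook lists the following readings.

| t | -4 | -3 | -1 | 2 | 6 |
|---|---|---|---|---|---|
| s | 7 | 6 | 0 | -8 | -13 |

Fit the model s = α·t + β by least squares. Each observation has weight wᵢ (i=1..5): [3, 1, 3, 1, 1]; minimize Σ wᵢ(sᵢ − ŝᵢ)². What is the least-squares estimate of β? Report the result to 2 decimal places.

β = -1.70

Compute the Gram sums: Σwᵢ·t·t = 100, Σwᵢ·t = -10, Σwᵢ·1 = 9.
For MᵀWs: Σwᵢ·t·s = -196, Σwᵢ·s = 6.
MᵀWM·[α, β]ᵀ = MᵀWs becomes [[100, -10]; [-10, 9]]·[α, β]ᵀ = [-196, 6]ᵀ.
Determinant 100·9 − (-10)² = 800.
α = ((-196)·9 − (-10)·6)/800 = -213/100; β = (100·6 − (-10)·(-196))/800 = -17/10.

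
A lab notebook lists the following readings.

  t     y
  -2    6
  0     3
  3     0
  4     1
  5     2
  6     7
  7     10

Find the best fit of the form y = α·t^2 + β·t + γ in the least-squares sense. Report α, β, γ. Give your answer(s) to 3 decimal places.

Compute the Gram sums: Σt^2·t^2 = 4675, Σt^2·t = 767, Σt^2 = 139, Σt·t = 139, Σt = 23, Σ1 = 7.
And Σt^2·y = 832, Σt·y = 114, Σy = 29.
Normal equations: [[4675, 767, 139]; [767, 139, 23]; [139, 23, 7]]·[α, β, γ]ᵀ = [832, 114, 29]ᵀ.
Inverting the 3×3 Gram matrix, [α, β, γ]ᵀ = [1015/2448, -4243/2448, 491/306]ᵀ.

α = 0.415, β = -1.733, γ = 1.605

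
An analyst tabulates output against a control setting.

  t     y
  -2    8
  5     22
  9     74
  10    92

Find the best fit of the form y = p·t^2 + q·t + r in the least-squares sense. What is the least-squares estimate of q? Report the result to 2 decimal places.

Compute the Gram sums: Σt^2·t^2 = 17202, Σt^2·t = 1846, Σt^2 = 210, Σt·t = 210, Σt = 22, Σ1 = 4.
Right-hand side: Σt^2·y = 15776, Σt·y = 1680, Σy = 196.
So XᵀX·[p, q, r]ᵀ = Xᵀy: [[17202, 1846, 210]; [1846, 210, 22]; [210, 22, 4]]·[p, q, r]ᵀ = [15776, 1680, 196]ᵀ.
Row-reducing yields p = 1, q = -1, r = 2.

q = -1.00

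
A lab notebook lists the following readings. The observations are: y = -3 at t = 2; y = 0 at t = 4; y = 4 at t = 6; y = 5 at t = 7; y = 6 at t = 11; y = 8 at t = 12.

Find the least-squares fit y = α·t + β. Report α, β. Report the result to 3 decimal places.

Setting ∂/∂α … = 0 gives: 370·α + 42·β = 215;  42·α + 6·β = 20.
(Σt·t = 370, Σt = 42, Σ1 = 6, Σt·y = 215, Σy = 20.)
Δ = 370·6 − 42² = 456.
α = (215·6 − 42·20)/456 = 75/76; β = (370·20 − 42·215)/456 = -815/228.

α = 0.987, β = -3.575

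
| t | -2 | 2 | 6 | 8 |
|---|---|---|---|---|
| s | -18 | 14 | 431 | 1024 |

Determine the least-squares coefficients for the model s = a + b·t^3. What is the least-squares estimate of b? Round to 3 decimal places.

Sums needed: Σ1 = 4, Σt^3 = 728, Σt^3·t^3 = 308928.
And Σs = 1451, Σt^3·s = 617640.
Normal equations: [[4, 728]; [728, 308928]]·[a, b]ᵀ = [1451, 617640]ᵀ.
Eliminating b: 308928·(row 1) − 728·(row 2) gives 705728·a = 308928·1451 − 728·617640 = -1387392, so a = -21678/11027.
Then b = (617640 − 728·(-21678/11027))/308928 = 176779/88216.

b = 2.004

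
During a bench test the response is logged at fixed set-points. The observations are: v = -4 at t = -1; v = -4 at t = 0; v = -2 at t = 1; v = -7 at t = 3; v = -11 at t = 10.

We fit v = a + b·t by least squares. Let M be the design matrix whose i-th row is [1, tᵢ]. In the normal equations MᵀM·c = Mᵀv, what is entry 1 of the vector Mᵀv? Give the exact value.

Entry 1 ↔ basis 1, so (Mᵀv)_{1} = Σᵢ vᵢ = (1)·(-4) + (1)·(-4) + (1)·(-2) + (1)·(-7) + (1)·(-11) = -28.

-28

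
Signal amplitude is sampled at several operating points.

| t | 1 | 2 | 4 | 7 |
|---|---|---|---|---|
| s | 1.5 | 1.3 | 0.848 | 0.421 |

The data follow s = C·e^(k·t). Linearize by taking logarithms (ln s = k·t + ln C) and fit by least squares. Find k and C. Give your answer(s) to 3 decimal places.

Let Y = ln s. Fitting Y = k·t + ln C by least squares:
AᵀA = [[70.0000, 14.0000]; [14.0000, 4]], rhs = [-5.7852, -0.3622]ᵀ  (here Σt = 14.0000, Σ(t)² = 70.0000, Σln s = -0.3622, Σt·ln s = -5.7852).
Solving (det = 84.0000): k = -0.21512, ln C = 0.66239, so C = exp(0.66239) = 1.93942.

k = -0.215, C = 1.939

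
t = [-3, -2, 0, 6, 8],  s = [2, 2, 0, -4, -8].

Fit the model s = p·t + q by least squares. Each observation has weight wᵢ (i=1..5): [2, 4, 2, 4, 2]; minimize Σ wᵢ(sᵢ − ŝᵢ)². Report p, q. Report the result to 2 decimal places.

Setting ∂/∂p … = 0 gives: 306·p + 26·q = -252;  26·p + 14·q = -20.
(Σwᵢ·t·t = 306, Σwᵢ·t = 26, Σwᵢ·1 = 14, Σwᵢ·t·s = -252, Σwᵢ·s = -20.)
Eliminating q: 14·(row 1) − 26·(row 2) gives 3608·p = 14·(-252) − 26·(-20) = -3008, so p = -376/451.
Then q = ((-20) − 26·(-376/451))/14 = 54/451.

p = -0.83, q = 0.12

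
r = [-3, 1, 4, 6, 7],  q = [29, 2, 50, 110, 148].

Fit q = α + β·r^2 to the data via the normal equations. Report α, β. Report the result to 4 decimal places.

α = 0.6799, β = 3.0234

Compute the Gram sums: Σ1 = 5, Σr^2 = 111, Σr^2·r^2 = 4035.
Moment sums: Σq = 339, Σr^2·q = 12275.
Δ = 5·4035 − 111² = 7854.
α = (339·4035 − 111·12275)/7854 = 890/1309; β = (5·12275 − 111·339)/7854 = 11873/3927.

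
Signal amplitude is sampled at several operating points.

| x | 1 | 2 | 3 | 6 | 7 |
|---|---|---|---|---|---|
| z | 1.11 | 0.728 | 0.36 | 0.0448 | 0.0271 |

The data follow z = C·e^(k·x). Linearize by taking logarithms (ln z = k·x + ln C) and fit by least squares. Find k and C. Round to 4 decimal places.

Linearized form: ln z = k·x + ln C. From the 5 transformed points,
Σx = 19.0000, Σ(x)² = 99.0000, Σln z = -7.9485, Σx·ln z = -47.4863.
Equations: 99.0000·k + 19.0000·ln C = -47.4863;  19.0000·k + 5·ln C = -7.9485.
Solving (det = 134.0000): k = -0.64485, ln C = 0.86073, so C = exp(0.86073) = 2.36488.

k = -0.6449, C = 2.3649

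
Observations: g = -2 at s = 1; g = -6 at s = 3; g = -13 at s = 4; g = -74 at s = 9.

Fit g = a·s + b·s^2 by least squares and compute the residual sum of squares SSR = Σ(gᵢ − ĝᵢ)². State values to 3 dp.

Entries of MᵀM: Σs·s = 107, Σs·s^2 = 821, Σs^2·s^2 = 6899.
And Σs·g = -738, Σs^2·g = -6258.
So MᵀM·[a, b]ᵀ = Mᵀg: [[107, 821]; [821, 6899]]·[a, b]ᵀ = [-738, -6258]ᵀ.
Determinant 107·6899 − 821² = 64152.
a = ((-738)·6899 − 821·(-6258))/64152 = 3863/5346; b = (107·(-6258) − 821·(-738))/64152 = -5309/5346.
Residuals: -1541/891, 686/891, -1/891, -19/297; SSR = 3197/891.

SSR = 3.588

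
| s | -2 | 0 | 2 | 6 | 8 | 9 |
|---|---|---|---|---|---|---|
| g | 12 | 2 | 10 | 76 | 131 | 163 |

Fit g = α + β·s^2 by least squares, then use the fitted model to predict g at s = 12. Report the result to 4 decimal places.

ĝ = 289.4916

Setting ∂/∂α … = 0 gives: 6·α + 189·β = 394;  189·α + 11985·β = 24411.
Δ = 6·11985 − 189² = 36189.
α = (394·11985 − 189·24411)/36189 = 36137/12063; β = (6·24411 − 189·394)/36189 = 8000/4021.
At s = 12: ĝ = (36137/12063)·(1) + (8000/4021)·(144) = 3492137/12063.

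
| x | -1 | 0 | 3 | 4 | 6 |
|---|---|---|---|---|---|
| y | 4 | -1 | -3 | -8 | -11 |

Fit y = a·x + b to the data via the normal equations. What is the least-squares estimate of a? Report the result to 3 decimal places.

a = -1.970

Sums needed: Σx·x = 62, Σx = 12, Σ1 = 5.
For Mᵀy: Σx·y = -111, Σy = -19.
MᵀM·[a, b]ᵀ = Mᵀy becomes [[62, 12]; [12, 5]]·[a, b]ᵀ = [-111, -19]ᵀ.
Δ = 62·5 − 12² = 166.
a = ((-111)·5 − 12·(-19))/166 = -327/166; b = (62·(-19) − 12·(-111))/166 = 77/83.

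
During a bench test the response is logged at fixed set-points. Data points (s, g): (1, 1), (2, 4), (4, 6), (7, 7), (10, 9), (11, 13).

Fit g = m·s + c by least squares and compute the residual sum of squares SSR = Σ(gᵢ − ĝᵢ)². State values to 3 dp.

Sums needed: Σs·s = 291, Σs = 35, Σ1 = 6.
Moment sums: Σs·g = 315, Σg = 40.
Eliminating c: 6·(row 1) − 35·(row 2) gives 521·m = 6·315 − 35·40 = 490, so m = 490/521.
Then c = (40 − 35·(490/521))/6 = 615/521.
Residuals: -584/521, 489/521, 551/521, -398/521, -826/521, 768/521; SSR = 4442/521.

SSR = 8.526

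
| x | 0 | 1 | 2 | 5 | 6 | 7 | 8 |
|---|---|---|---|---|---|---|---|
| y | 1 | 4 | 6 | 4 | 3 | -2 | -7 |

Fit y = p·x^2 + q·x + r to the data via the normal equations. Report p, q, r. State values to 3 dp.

MᵀM·[p, q, r]ᵀ = Mᵀy reads: 8435·p + 1205·q + 179·r = -310;  1205·p + 179·q + 29·r = -16;  179·p + 29·q + 7·r = 9.
(Σx^2·x^2 = 8435, Σx^2·x = 1205, Σx^2 = 179, Σx·x = 179, Σx = 29, Σ1 = 7, Σx^2·y = -310, Σx·y = -16, Σy = 9.)
Row-reducing yields p = -1035/1792, q = 6527/1792, r = 865/896.

p = -0.578, q = 3.642, r = 0.965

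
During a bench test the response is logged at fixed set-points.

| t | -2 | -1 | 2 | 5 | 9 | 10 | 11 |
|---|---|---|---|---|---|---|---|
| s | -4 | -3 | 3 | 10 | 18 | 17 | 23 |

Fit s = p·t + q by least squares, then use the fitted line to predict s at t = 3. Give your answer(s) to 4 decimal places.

Normal-equation sums: Σt·t = 336, Σt = 34, Σ1 = 7.
Right-hand side: Σt·s = 652, Σs = 64.
Determinant 336·7 − 34² = 1196.
p = (652·7 − 34·64)/1196 = 597/299; q = (336·64 − 34·652)/1196 = -166/299.
At t = 3: ŝ = (597/299)·(3) + (-166/299)·(1) = 125/23.

ŝ = 5.4348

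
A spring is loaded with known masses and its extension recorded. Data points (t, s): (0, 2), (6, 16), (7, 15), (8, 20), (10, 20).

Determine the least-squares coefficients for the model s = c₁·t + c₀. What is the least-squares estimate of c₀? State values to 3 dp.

The normal equations are: 249·c₁ + 31·c₀ = 561;  31·c₁ + 5·c₀ = 73.
(Σt·t = 249, Σt = 31, Σ1 = 5, Σt·s = 561, Σs = 73.)
Δ = 249·5 − 31² = 284.
c₁ = (561·5 − 31·73)/284 = 271/142; c₀ = (249·73 − 31·561)/284 = 393/142.

c₀ = 2.768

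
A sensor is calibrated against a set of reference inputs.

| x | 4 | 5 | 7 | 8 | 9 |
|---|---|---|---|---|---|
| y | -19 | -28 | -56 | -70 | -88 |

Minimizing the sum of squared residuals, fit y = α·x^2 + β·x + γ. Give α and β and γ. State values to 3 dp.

With design matrix A, AᵀA = [[13939, 1773, 235]; [1773, 235, 33]; [235, 33, 5]] and Aᵀy = [-15356, -1960, -261]ᵀ.
Inverting the 3×3 Gram matrix, [α, β, γ]ᵀ = [-535/616, -1597/616, 1765/308]ᵀ.

α = -0.869, β = -2.593, γ = 5.731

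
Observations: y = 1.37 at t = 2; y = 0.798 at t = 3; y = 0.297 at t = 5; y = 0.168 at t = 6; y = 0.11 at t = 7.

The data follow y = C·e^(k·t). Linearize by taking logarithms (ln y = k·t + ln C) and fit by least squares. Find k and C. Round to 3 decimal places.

k = -0.508, C = 3.720

With ln yᵢ as the transformed response and tᵢ as the regressor:
Over the data: Σt = 23.0000, Σ(t)² = 123.0000, Σln y = -5.1159, Σt·ln y = -32.2711.
Normal system: [[123.0000, 23.0000]; [23.0000, 5]]·[k, ln C]ᵀ = [-32.2711, -5.1159]ᵀ.
Solving (det = 86.0000): k = -0.50801, ln C = 1.31368, so C = exp(1.31368) = 3.71984.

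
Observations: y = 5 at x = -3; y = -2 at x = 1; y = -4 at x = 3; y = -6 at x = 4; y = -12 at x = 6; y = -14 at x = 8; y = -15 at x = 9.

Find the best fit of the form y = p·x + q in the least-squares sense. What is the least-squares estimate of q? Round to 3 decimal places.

q = 0.066

With design matrix A, AᵀA = [[216, 28]; [28, 7]] and Aᵀy = [-372, -48]ᵀ.
Determinant 216·7 − 28² = 728.
p = ((-372)·7 − 28·(-48))/728 = -45/26; q = (216·(-48) − 28·(-372))/728 = 6/91.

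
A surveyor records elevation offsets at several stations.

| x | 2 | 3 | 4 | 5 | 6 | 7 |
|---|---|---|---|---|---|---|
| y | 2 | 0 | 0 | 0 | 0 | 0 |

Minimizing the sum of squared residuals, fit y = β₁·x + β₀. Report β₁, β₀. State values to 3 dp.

β₁ = -0.286, β₀ = 1.619

The normal system MᵀM·[β₁, β₀]ᵀ = Mᵀy is [[139, 27]; [27, 6]]·[β₁, β₀]ᵀ = [4, 2]ᵀ.
det = 139·6 − 27² = 105.
β₁ = (4·6 − 27·2)/105 = -2/7; β₀ = (139·2 − 27·4)/105 = 34/21.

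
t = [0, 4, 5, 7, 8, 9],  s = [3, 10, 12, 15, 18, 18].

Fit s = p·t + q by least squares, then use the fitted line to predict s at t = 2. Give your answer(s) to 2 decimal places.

Entries of AᵀA: Σt·t = 235, Σt = 33, Σ1 = 6.
For Aᵀs: Σt·s = 511, Σs = 76.
AᵀA·[p, q]ᵀ = Aᵀs becomes [[235, 33]; [33, 6]]·[p, q]ᵀ = [511, 76]ᵀ.
Δ = 235·6 − 33² = 321.
p = (511·6 − 33·76)/321 = 186/107; q = (235·76 − 33·511)/321 = 997/321.
At t = 2: ŝ = (186/107)·(2) + (997/321)·(1) = 2113/321.

ŝ = 6.58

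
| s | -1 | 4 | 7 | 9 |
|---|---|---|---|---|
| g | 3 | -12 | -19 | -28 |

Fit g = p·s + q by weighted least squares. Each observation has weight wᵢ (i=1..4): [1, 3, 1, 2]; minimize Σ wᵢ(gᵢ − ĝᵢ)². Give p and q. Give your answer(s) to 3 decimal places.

p = -3.053, q = 0.275

The normal equations are: 260·p + 36·q = -784;  36·p + 7·q = -108.
(Σwᵢ·s·s = 260, Σwᵢ·s = 36, Σwᵢ·1 = 7, Σwᵢ·s·g = -784, Σwᵢ·g = -108.)
Δ = 260·7 − 36² = 524.
p = ((-784)·7 − 36·(-108))/524 = -400/131; q = (260·(-108) − 36·(-784))/524 = 36/131.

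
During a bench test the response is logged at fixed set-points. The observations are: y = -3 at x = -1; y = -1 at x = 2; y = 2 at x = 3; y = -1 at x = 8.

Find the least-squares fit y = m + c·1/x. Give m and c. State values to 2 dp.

The normal system AᵀA·[m, c]ᵀ = Aᵀy is [[4, -1/24]; [-1/24, 793/576]]·[m, c]ᵀ = [-3, 73/24]ᵀ.
det = 4·(793/576) − (-1/24)² = 1057/192.
m = ((-3)·(793/576) − (-1/24)·(73/24))/(1057/192) = -2306/3171; c = (4·(73/24) − (-1/24)·(-3))/(1057/192) = 2312/1057.

m = -0.73, c = 2.19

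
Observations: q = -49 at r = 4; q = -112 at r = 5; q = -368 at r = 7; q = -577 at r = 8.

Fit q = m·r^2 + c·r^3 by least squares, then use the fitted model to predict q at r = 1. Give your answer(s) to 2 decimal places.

q̂ = 1.50

Entries of AᵀA: Σr^2·r^2 = 7378, Σr^2·r^3 = 53724, Σr^3·r^3 = 399514.
For Aᵀq: Σr^2·q = -58544, Σr^3·q = -438784.
Normal equations: [[7378, 53724]; [53724, 399514]]·[m, c]ᵀ = [-58544, -438784]ᵀ.
Eliminating c: 399514·(row 1) − 53724·(row 2) gives 61346116·m = 399514·(-58544) − 53724·(-438784) = 184084000, so m = 46021000/15336529.
Then c = ((-438784) − 53724·(46021000/15336529))/399514 = -23032624/15336529.
At r = 1: q̂ = (46021000/15336529)·(1) + (-23032624/15336529)·(1) = 22988376/15336529.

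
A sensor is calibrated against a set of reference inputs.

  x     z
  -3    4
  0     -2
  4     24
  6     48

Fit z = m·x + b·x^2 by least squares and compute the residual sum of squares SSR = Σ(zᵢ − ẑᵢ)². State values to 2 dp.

SSR = 4.06

Normal-equation sums: Σx·x = 61, Σx·x^2 = 253, Σx^2·x^2 = 1633.
For Mᵀz: Σx·z = 372, Σx^2·z = 2148.
MᵀM·[m, b]ᵀ = Mᵀz becomes [[61, 253]; [253, 1633]]·[m, b]ᵀ = [372, 2148]ᵀ.
Eliminating b: 1633·(row 1) − 253·(row 2) gives 35604·m = 1633·372 − 253·2148 = 64032, so m = 232/129.
Then b = (2148 − 253·(232/129))/1633 = 3076/2967.
Residuals: 64/989, -2, 216/989, -112/989; SSR = 4020/989.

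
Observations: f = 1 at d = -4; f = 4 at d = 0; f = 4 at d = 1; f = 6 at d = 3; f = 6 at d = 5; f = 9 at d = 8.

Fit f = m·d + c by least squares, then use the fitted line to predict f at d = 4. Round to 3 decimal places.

Sums needed: Σd·d = 115, Σd = 13, Σ1 = 6.
Moment sums: Σd·f = 120, Σf = 30.
Normal equations: [[115, 13]; [13, 6]]·[m, c]ᵀ = [120, 30]ᵀ.
Determinant 115·6 − 13² = 521.
m = (120·6 − 13·30)/521 = 330/521; c = (115·30 − 13·120)/521 = 1890/521.
At d = 4: f̂ = (330/521)·(4) + (1890/521)·(1) = 3210/521.

f̂ = 6.161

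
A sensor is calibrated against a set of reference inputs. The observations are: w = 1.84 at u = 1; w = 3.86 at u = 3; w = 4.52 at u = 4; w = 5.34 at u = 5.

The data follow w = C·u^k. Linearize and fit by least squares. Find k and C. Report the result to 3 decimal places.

With ln wᵢ as the transformed response and ln uᵢ as the regressor:
Σln u = 4.0943, Σ(ln u)² = 5.7191, Σln w = 5.1442, Σln u·ln w = 6.2713.
Equations: 5.7191·k + 4.0943·ln C = 6.2713;  4.0943·k + 4·ln C = 5.1442.
Δ = 5.7191·4 − (4.0943)² = 6.1125; k = (6.2713·4 − 4.0943·5.1442)/6.1125 = 0.65817, ln C = (5.7191·5.1442 − 4.0943·6.2713)/6.1125 = 0.61235, so C = exp(0.61235) = 1.84476.

k = 0.658, C = 1.845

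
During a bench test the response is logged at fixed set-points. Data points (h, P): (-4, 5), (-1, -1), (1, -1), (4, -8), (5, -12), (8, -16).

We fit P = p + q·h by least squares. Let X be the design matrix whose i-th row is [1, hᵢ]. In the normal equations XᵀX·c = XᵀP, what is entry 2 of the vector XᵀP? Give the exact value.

-240

Entry 2 ↔ basis h, so (XᵀP)_{2} = Σᵢ (h)·Pᵢ = (-4)·(5) + (-1)·(-1) + (1)·(-1) + (4)·(-8) + (5)·(-12) + (8)·(-16) = -240.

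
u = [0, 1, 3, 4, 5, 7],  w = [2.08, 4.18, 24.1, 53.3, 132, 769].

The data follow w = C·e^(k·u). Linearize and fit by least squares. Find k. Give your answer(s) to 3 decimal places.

k = 0.849

Let Y = ln w. Fitting Y = k·u + ln C by least squares:
XᵀX = [[100.0000, 20.0000]; [20.0000, 6]], rhs = [97.8103, 20.8487]ᵀ  (here Σu = 20.0000, Σ(u)² = 100.0000, Σln w = 20.8487, Σu·ln w = 97.8103).
Solving (det = 200.0000): k = 0.84944, ln C = 0.64333.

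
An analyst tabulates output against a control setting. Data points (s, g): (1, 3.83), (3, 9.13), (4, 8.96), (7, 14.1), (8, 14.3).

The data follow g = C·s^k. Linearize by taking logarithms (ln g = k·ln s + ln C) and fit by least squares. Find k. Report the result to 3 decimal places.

k = 0.636

Let Y = ln g. Fitting Y = k·ln s + ln C by least squares:
Over the data: Σln s = 6.5103, Σ(ln s)² = 11.2394, Σln g = 11.0536, Σln s·ln g = 16.1506.
Normal system: [[11.2394, 6.5103]; [6.5103, 5]]·[k, ln C]ᵀ = [16.1506, 11.0536]ᵀ.
Slope k = (n·Σln s·ln g − Σln s·Σln g)/(n·Σ(ln s)² − (Σln s)²) = (5·16.1506 − 6.5103·11.0536)/13.8136 = 0.63638; ln C = (Σln g − k·Σln s)/n = 1.38212.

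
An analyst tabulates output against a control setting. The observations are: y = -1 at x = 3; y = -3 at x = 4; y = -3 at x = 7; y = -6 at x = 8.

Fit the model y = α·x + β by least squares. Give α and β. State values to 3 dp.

Normal-equation sums: Σx·x = 138, Σx = 22, Σ1 = 4.
Moment sums: Σx·y = -84, Σy = -13.
So MᵀM·[α, β]ᵀ = Mᵀy: [[138, 22]; [22, 4]]·[α, β]ᵀ = [-84, -13]ᵀ.
Determinant 138·4 − 22² = 68.
α = ((-84)·4 − 22·(-13))/68 = -25/34; β = (138·(-13) − 22·(-84))/68 = 27/34.

α = -0.735, β = 0.794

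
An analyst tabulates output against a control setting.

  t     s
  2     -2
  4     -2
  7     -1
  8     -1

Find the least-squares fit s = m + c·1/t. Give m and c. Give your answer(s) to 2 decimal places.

m = -0.81, c = -2.69

Entries of MᵀM: Σ1 = 4, Σ1/t = 57/56, Σ1/t·1/t = 1093/3136.
Right-hand side: Σs = -6, Σ1/t·s = -99/56.
Eliminating c: (1093/3136)·(row 1) − (57/56)·(row 2) gives (1123/3136)·m = (1093/3136)·(-6) − (57/56)·(-99/56) = -915/3136, so m = -915/1123.
Then c = ((-99/56) − (57/56)·(-915/1123))/(1093/3136) = -3024/1123.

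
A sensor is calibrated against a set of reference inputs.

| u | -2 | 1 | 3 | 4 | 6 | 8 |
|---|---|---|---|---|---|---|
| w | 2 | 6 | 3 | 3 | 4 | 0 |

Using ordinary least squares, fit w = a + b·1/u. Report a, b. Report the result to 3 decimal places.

Compute the Gram sums: Σ1 = 6, Σ1/u = 11/8, Σ1/u·1/u = 845/576.
Moment sums: Σw = 18, Σ1/u·w = 89/12.
So MᵀM·[a, b]ᵀ = Mᵀw: [[6, 11/8]; [11/8, 845/576]]·[a, b]ᵀ = [18, 89/12]ᵀ.
det = 6·(845/576) − (11/8)² = 1327/192.
a = (18·(845/576) − (11/8)·(89/12))/(1327/192) = 3112/1327; b = (6·(89/12) − (11/8)·18)/(1327/192) = 3792/1327.

a = 2.345, b = 2.858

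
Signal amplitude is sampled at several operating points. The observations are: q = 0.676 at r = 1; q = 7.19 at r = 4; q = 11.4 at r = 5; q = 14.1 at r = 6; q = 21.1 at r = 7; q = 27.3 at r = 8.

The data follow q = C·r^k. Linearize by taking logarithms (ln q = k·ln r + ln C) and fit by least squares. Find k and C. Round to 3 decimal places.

Taking logs, ln q = k·ln r + ln C, so regress ln q on ln r.
Σln r = 8.8128, Σ(ln r)² = 15.8331, Σln q = 13.0171, Σln r·ln q = 24.2029.
Equations: 15.8331·k + 8.8128·ln C = 24.2029;  8.8128·k + 6·ln C = 13.0171.
Δ = 15.8331·6 − (8.8128)² = 17.3327; k = (24.2029·6 − 8.8128·13.0171)/17.3327 = 1.75967, ln C = (15.8331·13.0171 − 8.8128·24.2029)/17.3327 = -0.41510, so C = exp(-0.41510) = 0.66027.

k = 1.760, C = 0.660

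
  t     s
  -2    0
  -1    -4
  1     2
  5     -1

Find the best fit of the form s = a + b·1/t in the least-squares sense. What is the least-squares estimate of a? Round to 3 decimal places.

a = -0.566

Compute the Gram sums: Σ1 = 4, Σ1/t = -3/10, Σ1/t·1/t = 229/100.
Moment sums: Σs = -3, Σ1/t·s = 29/5.
Normal equations: [[4, -3/10]; [-3/10, 229/100]]·[a, b]ᵀ = [-3, 29/5]ᵀ.
det = 4·(229/100) − (-3/10)² = 907/100.
a = ((-3)·(229/100) − (-3/10)·(29/5))/(907/100) = -513/907; b = (4·(29/5) − (-3/10)·(-3))/(907/100) = 2230/907.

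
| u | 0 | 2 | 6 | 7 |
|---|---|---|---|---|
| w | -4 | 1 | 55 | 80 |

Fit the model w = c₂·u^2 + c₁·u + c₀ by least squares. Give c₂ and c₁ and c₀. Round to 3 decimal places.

Forming XᵀX = [[3713, 567, 89]; [567, 89, 15]; [89, 15, 4]] and Xᵀw = [5904, 892, 132]ᵀ gives XᵀX·[c₂, c₁, c₀]ᵀ = Xᵀw.
Inverting the 3×3 Gram matrix, [c₂, c₁, c₀]ᵀ = [4569/2342, -4151/2342, -4404/1171]ᵀ.

c₂ = 1.951, c₁ = -1.772, c₀ = -3.761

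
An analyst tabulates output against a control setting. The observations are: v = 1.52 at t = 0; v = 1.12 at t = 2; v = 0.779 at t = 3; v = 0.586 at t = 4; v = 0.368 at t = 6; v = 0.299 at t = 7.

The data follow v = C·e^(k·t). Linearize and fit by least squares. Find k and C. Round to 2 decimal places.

k = -0.24, C = 1.62

Linearized form: ln v = k·t + ln C. From the 6 transformed points,
XᵀX = [[114.0000, 22.0000]; [22.0000, 6]], rhs = [-17.1095, -2.4591]ᵀ  (here Σt = 22.0000, Σ(t)² = 114.0000, Σln v = -2.4591, Σt·ln v = -17.1095).
Solving (det = 200.0000): k = -0.24278, ln C = 0.48035, so C = exp(0.48035) = 1.61664.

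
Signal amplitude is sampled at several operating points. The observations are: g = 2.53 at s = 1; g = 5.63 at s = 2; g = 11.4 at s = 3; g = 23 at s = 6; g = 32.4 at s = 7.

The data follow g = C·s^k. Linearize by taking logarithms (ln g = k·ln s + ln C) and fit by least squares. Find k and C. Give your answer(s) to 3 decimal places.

k = 1.290, C = 2.494

Let Y = ln g. Fitting Y = k·ln s + ln C by least squares:
Σln s = 5.5294, Σ(ln s)² = 8.6844, Σln g = 11.7036, Σln s·ln g = 16.2577.
Equations: 8.6844·k + 5.5294·ln C = 16.2577;  5.5294·k + 5·ln C = 11.7036.
Slope k = (n·Σln s·ln g − Σln s·Σln g)/(n·Σ(ln s)² − (Σln s)²) = (5·16.2577 − 5.5294·11.7036)/12.8473 = 1.29009; ln C = (Σln g − k·Σln s)/n = 0.91403, so C = exp(0.91403) = 2.49434.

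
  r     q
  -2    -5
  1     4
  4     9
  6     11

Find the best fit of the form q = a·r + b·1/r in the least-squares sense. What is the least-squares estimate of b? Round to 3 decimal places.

b = 2.306

The normal system XᵀX·[a, b]ᵀ = Xᵀq is [[57, 4]; [4, 193/144]]·[a, b]ᵀ = [116, 127/12]ᵀ.
Eliminating b: (193/144)·(row 1) − 4·(row 2) gives (2899/48)·a = (193/144)·116 − 4·(127/12) = 4073/36, so a = 16292/8697.
Then b = ((127/12) − 4·(16292/8697))/(193/144) = 6684/2899.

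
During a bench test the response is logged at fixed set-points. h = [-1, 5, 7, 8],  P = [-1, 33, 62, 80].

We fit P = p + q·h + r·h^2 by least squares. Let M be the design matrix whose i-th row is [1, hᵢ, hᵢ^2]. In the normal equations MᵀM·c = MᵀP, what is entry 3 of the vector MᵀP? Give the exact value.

8982

Entry 3 ↔ basis h^2, so (MᵀP)_{3} = Σᵢ (h^2)·Pᵢ = (1)·(-1) + (25)·(33) + (49)·(62) + (64)·(80) = 8982.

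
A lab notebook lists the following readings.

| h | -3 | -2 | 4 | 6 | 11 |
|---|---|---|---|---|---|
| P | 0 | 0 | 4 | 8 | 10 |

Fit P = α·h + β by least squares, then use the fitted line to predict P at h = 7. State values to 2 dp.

P̂ = 7.32

Sums needed: Σh·h = 186, Σh = 16, Σ1 = 5.
Moment sums: Σh·P = 174, ΣP = 22.
det = 186·5 − 16² = 674.
α = (174·5 − 16·22)/674 = 259/337; β = (186·22 − 16·174)/674 = 654/337.
At h = 7: P̂ = (259/337)·(7) + (654/337)·(1) = 2467/337.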